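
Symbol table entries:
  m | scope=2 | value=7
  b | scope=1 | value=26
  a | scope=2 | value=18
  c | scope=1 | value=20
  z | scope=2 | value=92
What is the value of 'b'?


Searching symbol table for 'b':
  m | scope=2 | value=7
  b | scope=1 | value=26 <- MATCH
  a | scope=2 | value=18
  c | scope=1 | value=20
  z | scope=2 | value=92
Found 'b' at scope 1 with value 26

26


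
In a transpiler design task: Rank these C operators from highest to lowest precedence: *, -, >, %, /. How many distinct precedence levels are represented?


Looking up precedence for each operator:
  * -> precedence 6
  - -> precedence 5
  > -> precedence 4
  % -> precedence 6
  / -> precedence 6
Sorted highest to lowest: *, %, /, -, >
Distinct precedence values: [6, 5, 4]
Number of distinct levels: 3

3


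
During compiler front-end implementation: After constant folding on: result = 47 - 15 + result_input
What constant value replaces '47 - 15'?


Identifying constant sub-expression:
  Original: result = 47 - 15 + result_input
  47 and 15 are both compile-time constants
  Evaluating: 47 - 15 = 32
  After folding: result = 32 + result_input

32


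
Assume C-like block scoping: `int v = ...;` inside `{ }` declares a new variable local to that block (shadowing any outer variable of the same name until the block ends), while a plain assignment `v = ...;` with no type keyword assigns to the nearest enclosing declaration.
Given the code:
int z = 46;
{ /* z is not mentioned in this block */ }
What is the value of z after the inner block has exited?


Analyzing scoping rules:
Outer scope: declares z = 46
Inner block: z is neither redeclared nor assigned -> unchanged
After the block -> 46
Result: 46

46


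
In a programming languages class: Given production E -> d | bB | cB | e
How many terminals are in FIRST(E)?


Production: E -> d | bB | cB | e
Examining each alternative for leading terminals:
  E -> d : first terminal = 'd'
  E -> bB : first terminal = 'b'
  E -> cB : first terminal = 'c'
  E -> e : first terminal = 'e'
FIRST(E) = {b, c, d, e}
Count: 4

4


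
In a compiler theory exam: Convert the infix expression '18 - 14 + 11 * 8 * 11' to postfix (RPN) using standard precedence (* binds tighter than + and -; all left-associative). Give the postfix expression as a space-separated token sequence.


Applying the shunting-yard algorithm:
  Operand 18 -> output
  Push '-' onto operator stack -> op-stack: [-]
  Operand 14 -> output
  See '+' (prec 1); top '-' (prec 1) >= it -> pop '-' to output
  Push '+' onto operator stack -> op-stack: [+]
  Operand 11 -> output
  Push '*' onto operator stack -> op-stack: [+, *]
  Operand 8 -> output
  See '*' (prec 2); top '*' (prec 2) >= it -> pop '*' to output
  Push '*' onto operator stack -> op-stack: [+, *]
  Operand 11 -> output
  End of input: pop '*' to output
  End of input: pop '+' to output
Postfix result: 18 14 - 11 8 * 11 * +

18 14 - 11 8 * 11 * +


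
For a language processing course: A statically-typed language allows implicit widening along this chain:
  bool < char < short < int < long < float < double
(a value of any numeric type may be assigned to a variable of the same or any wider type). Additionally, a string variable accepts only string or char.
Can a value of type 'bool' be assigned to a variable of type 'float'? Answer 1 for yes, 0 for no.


Target variable type: float
Source value type: bool
Numeric ranks: bool=0, float=5
Widening allowed iff rank(source) <= rank(target): 0 <= 5? Yes
Result: 1

1


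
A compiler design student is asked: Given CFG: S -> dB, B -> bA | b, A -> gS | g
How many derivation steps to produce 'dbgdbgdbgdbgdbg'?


Grammar: S -> dB, B -> bA | b, A -> gS | g
Deriving 'dbgdbgdbgdbgdbg':
Step 1: S -> dB => dB
Step 2: B -> bA => dbA
Step 3: A -> gS => dbgS
Step 4: S -> dB => dbgdB
Step 5: B -> bA => dbgdbA
Step 6: A -> gS => dbgdbgS
Step 7: S -> dB => dbgdbgdB
Step 8: B -> bA => dbgdbgdbA
Step 9: A -> gS => dbgdbgdbgS
Step 10: S -> dB => dbgdbgdbgdB
Step 11: B -> bA => dbgdbgdbgdbA
Step 12: A -> gS => dbgdbgdbgdbgS
Step 13: S -> dB => dbgdbgdbgdbgdB
Step 14: B -> bA => dbgdbgdbgdbgdbA
Step 15: A -> g => dbgdbgdbgdbgdbg
Total derivation steps: 15

15


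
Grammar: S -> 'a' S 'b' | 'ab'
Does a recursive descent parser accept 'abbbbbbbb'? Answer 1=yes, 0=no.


Grammar accepts strings of the form a^n b^n (n >= 1)
Word: 'abbbbbbbb'
Counting: 1 a's and 8 b's
Check: 1 == 8? No
Mismatch: a-count != b-count
Rejected

0


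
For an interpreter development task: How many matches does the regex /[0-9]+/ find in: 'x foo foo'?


Pattern: /[0-9]+/ (int literals)
Input: 'x foo foo'
Scanning for matches:
Total matches: 0

0


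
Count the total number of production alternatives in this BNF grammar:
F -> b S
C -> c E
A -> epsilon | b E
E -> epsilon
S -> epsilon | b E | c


Counting alternatives per rule:
  F: 1 alternative(s)
  C: 1 alternative(s)
  A: 2 alternative(s)
  E: 1 alternative(s)
  S: 3 alternative(s)
Sum: 1 + 1 + 2 + 1 + 3 = 8

8


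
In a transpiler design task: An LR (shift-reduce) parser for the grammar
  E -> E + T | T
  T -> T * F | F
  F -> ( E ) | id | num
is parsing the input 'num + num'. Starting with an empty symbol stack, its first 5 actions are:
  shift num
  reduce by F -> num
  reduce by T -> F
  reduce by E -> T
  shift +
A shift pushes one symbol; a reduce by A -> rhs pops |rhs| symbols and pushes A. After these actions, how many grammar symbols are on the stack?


Tracking the symbol stack through each action:
  Action 1: shift 'num' : push -> stack = [num] (size 1)
  Action 2: reduce by F -> num : pop 1, push F -> stack = [F] (size 1)
  Action 3: reduce by T -> F : pop 1, push T -> stack = [T] (size 1)
  Action 4: reduce by E -> T : pop 1, push E -> stack = [E] (size 1)
  Action 5: shift '+' : push -> stack = [E, +] (size 2)
Final stack size: 2

2


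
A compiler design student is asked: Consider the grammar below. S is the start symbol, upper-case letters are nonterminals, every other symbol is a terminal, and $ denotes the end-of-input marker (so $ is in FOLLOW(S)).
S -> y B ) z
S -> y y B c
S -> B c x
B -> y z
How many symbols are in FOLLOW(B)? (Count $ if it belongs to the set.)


S is the start symbol and does not occur in any rule body, so FOLLOW(S) = {$}.
Examining every occurrence of B in a rule body:
  S -> y B ) z : B is followed by terminal ')' -> add ')'
  S -> y y B c : B is followed by terminal 'c' -> add 'c'
  S -> B c x : B is followed by terminal 'c' -> add 'c' (already in the set)
  B -> y z : B does not occur in the body -> contributes nothing
FOLLOW(B) = {), c}
Count: 2

2


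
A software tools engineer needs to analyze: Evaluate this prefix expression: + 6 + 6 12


Parsing prefix expression: + 6 + 6 12
Step 1: Innermost operation '+ 6 12'
  6 + 12 = 18
Step 2: Outer operation '+ 6 [18]'
  6 + 18 = 24

24


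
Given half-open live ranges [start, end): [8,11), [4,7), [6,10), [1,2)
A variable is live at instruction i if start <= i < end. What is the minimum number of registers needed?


Live ranges:
  Var0: [8, 11)
  Var1: [4, 7)
  Var2: [6, 10)
  Var3: [1, 2)
Sweep-line events (position, delta, active):
  pos=1 start -> active=1
  pos=2 end -> active=0
  pos=4 start -> active=1
  pos=6 start -> active=2
  pos=7 end -> active=1
  pos=8 start -> active=2
  pos=10 end -> active=1
  pos=11 end -> active=0
Maximum simultaneous active: 2
Minimum registers needed: 2

2


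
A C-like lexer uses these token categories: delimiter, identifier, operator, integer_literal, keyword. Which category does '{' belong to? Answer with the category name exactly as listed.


Token: '{'
Checking categories:
  identifier: no
  integer_literal: no
  operator: no
  keyword: no
  delimiter: YES
Category: delimiter

delimiter


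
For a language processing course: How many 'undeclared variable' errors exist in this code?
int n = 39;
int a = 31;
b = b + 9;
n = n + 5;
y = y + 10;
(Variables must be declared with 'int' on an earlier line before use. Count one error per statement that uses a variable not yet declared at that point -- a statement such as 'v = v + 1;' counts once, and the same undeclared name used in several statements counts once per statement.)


Scanning code line by line:
  Line 1: declare 'n' -> declared = ['n']
  Line 2: declare 'a' -> declared = ['a', 'n']
  Line 3: use 'b' -> ERROR (undeclared)
  Line 4: use 'n' -> OK (declared)
  Line 5: use 'y' -> ERROR (undeclared)
Total undeclared variable errors: 2

2


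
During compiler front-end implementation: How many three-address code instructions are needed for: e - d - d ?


Expression: e - d - d
Generating three-address code (respecting * over +/- precedence):
  Instruction 1: t1 = e - d
  Instruction 2: t2 = t1 - d
Total instructions: 2

2


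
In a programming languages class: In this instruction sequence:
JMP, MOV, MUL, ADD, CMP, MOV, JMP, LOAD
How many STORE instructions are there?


Scanning instruction sequence for STORE:
  Position 1: JMP
  Position 2: MOV
  Position 3: MUL
  Position 4: ADD
  Position 5: CMP
  Position 6: MOV
  Position 7: JMP
  Position 8: LOAD
Matches at positions: []
Total STORE count: 0

0


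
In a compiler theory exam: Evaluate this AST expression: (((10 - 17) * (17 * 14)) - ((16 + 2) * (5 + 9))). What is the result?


Expression: (((10 - 17) * (17 * 14)) - ((16 + 2) * (5 + 9)))
Evaluating step by step:
  10 - 17 = -7
  17 * 14 = 238
  -7 * 238 = -1666
  16 + 2 = 18
  5 + 9 = 14
  18 * 14 = 252
  -1666 - 252 = -1918
Result: -1918

-1918


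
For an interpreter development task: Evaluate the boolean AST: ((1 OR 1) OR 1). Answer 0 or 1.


Step 1: Evaluate inner node
  1 OR 1 = 1
Step 2: Evaluate root node
  1 OR 1 = 1

1


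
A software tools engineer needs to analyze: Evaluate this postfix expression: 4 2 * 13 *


Processing tokens left to right:
Push 4, Push 2
Pop 4 and 2, compute 4 * 2 = 8, push 8
Push 13
Pop 8 and 13, compute 8 * 13 = 104, push 104
Stack result: 104

104


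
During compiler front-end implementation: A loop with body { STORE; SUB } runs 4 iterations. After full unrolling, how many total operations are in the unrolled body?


Loop body operations: STORE, SUB (2 ops per iteration)
Unrolling 4 iterations:
  Iteration 1: STORE, SUB (2 ops)
  Iteration 2: STORE, SUB (2 ops)
  Iteration 3: STORE, SUB (2 ops)
  Iteration 4: STORE, SUB (2 ops)
Total: 4 iterations * 2 ops/iter = 8 operations

8


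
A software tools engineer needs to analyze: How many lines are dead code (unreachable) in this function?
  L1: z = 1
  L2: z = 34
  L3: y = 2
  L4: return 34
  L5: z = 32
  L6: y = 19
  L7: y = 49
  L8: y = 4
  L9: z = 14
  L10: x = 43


Analyzing control flow:
  L1: reachable (before return)
  L2: reachable (before return)
  L3: reachable (before return)
  L4: reachable (return statement)
  L5: DEAD (after return at L4)
  L6: DEAD (after return at L4)
  L7: DEAD (after return at L4)
  L8: DEAD (after return at L4)
  L9: DEAD (after return at L4)
  L10: DEAD (after return at L4)
Return at L4, total lines = 10
Dead lines: L5 through L10
Count: 6

6


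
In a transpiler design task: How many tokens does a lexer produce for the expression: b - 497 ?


Scanning 'b - 497'
Token 1: 'b' -> identifier
Token 2: '-' -> operator
Token 3: '497' -> integer_literal
Total tokens: 3

3


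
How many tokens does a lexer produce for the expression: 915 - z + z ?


Scanning '915 - z + z'
Token 1: '915' -> integer_literal
Token 2: '-' -> operator
Token 3: 'z' -> identifier
Token 4: '+' -> operator
Token 5: 'z' -> identifier
Total tokens: 5

5


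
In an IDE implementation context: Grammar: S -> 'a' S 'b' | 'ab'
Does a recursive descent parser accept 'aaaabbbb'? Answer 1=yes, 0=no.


Grammar accepts strings of the form a^n b^n (n >= 1)
Word: 'aaaabbbb'
Counting: 4 a's and 4 b's
Check: 4 == 4? Yes
Derivation (S -> aSb applied 3 time(s), then S -> ab): S => aSb => aaSbb => aaaSbbb => aaaabbbb
Accepted

1


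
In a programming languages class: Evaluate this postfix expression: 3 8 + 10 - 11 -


Processing tokens left to right:
Push 3, Push 8
Pop 3 and 8, compute 3 + 8 = 11, push 11
Push 10
Pop 11 and 10, compute 11 - 10 = 1, push 1
Push 11
Pop 1 and 11, compute 1 - 11 = -10, push -10
Stack result: -10

-10


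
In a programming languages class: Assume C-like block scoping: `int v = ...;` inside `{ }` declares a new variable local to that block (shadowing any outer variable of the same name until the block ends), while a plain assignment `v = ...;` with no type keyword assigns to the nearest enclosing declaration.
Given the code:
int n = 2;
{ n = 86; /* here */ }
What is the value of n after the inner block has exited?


Analyzing scoping rules:
Outer scope: declares n = 2
Inner block: 'n = 86;' has no type keyword, so it is an assignment to the outer n (no shadowing)
The assignment changed the outer variable itself, so the new value persists after the block -> 86
Result: 86

86


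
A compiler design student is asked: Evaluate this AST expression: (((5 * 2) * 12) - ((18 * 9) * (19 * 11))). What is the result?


Expression: (((5 * 2) * 12) - ((18 * 9) * (19 * 11)))
Evaluating step by step:
  5 * 2 = 10
  10 * 12 = 120
  18 * 9 = 162
  19 * 11 = 209
  162 * 209 = 33858
  120 - 33858 = -33738
Result: -33738

-33738


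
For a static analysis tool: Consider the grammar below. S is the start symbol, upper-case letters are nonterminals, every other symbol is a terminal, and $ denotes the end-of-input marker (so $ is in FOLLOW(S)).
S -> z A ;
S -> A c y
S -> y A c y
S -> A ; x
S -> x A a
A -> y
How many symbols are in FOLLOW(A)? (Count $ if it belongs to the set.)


S is the start symbol and does not occur in any rule body, so FOLLOW(S) = {$}.
Examining every occurrence of A in a rule body:
  S -> z A ; : A is followed by terminal ';' -> add ';'
  S -> A c y : A is followed by terminal 'c' -> add 'c'
  S -> y A c y : A is followed by terminal 'c' -> add 'c' (already in the set)
  S -> A ; x : A is followed by terminal ';' -> add ';' (already in the set)
  S -> x A a : A is followed by terminal 'a' -> add 'a'
  A -> y : A does not occur in the body -> contributes nothing
FOLLOW(A) = {;, a, c}
Count: 3

3


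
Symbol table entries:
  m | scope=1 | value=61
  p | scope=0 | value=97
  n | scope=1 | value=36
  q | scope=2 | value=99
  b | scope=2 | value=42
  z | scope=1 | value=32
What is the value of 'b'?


Searching symbol table for 'b':
  m | scope=1 | value=61
  p | scope=0 | value=97
  n | scope=1 | value=36
  q | scope=2 | value=99
  b | scope=2 | value=42 <- MATCH
  z | scope=1 | value=32
Found 'b' at scope 2 with value 42

42


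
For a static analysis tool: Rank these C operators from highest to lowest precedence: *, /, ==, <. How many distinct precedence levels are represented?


Looking up precedence for each operator:
  * -> precedence 6
  / -> precedence 6
  == -> precedence 3
  < -> precedence 4
Sorted highest to lowest: *, /, <, ==
Distinct precedence values: [6, 4, 3]
Number of distinct levels: 3

3


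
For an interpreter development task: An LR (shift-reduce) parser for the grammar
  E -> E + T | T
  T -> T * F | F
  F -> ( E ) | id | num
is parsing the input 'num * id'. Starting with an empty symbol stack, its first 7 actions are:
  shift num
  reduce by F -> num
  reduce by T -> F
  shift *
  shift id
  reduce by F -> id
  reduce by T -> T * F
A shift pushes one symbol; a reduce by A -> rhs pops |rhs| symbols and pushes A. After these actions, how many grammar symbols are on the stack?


Tracking the symbol stack through each action:
  Action 1: shift 'num' : push -> stack = [num] (size 1)
  Action 2: reduce by F -> num : pop 1, push F -> stack = [F] (size 1)
  Action 3: reduce by T -> F : pop 1, push T -> stack = [T] (size 1)
  Action 4: shift '*' : push -> stack = [T, *] (size 2)
  Action 5: shift 'id' : push -> stack = [T, *, id] (size 3)
  Action 6: reduce by F -> id : pop 1, push F -> stack = [T, *, F] (size 3)
  Action 7: reduce by T -> T * F : pop 3, push T -> stack = [T] (size 1)
Final stack size: 1

1


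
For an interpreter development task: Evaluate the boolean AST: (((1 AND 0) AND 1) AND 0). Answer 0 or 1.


Step 1: Evaluate inner node
  1 AND 0 = 0
Step 2: Evaluate next node
  0 AND 1 = 0
Step 3: Evaluate root node
  0 AND 0 = 0

0


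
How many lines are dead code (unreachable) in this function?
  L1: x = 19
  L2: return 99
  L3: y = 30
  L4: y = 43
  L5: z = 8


Analyzing control flow:
  L1: reachable (before return)
  L2: reachable (return statement)
  L3: DEAD (after return at L2)
  L4: DEAD (after return at L2)
  L5: DEAD (after return at L2)
Return at L2, total lines = 5
Dead lines: L3 through L5
Count: 3

3


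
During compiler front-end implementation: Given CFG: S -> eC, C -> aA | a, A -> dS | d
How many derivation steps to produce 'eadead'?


Grammar: S -> eC, C -> aA | a, A -> dS | d
Deriving 'eadead':
Step 1: S -> eC => eC
Step 2: C -> aA => eaA
Step 3: A -> dS => eadS
Step 4: S -> eC => eadeC
Step 5: C -> aA => eadeaA
Step 6: A -> d => eadead
Total derivation steps: 6

6


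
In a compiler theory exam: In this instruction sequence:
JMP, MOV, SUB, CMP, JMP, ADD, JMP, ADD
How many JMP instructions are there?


Scanning instruction sequence for JMP:
  Position 1: JMP <- MATCH
  Position 2: MOV
  Position 3: SUB
  Position 4: CMP
  Position 5: JMP <- MATCH
  Position 6: ADD
  Position 7: JMP <- MATCH
  Position 8: ADD
Matches at positions: [1, 5, 7]
Total JMP count: 3

3


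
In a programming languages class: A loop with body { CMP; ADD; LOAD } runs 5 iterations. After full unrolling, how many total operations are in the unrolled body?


Loop body operations: CMP, ADD, LOAD (3 ops per iteration)
Unrolling 5 iterations:
  Iteration 1: CMP, ADD, LOAD (3 ops)
  Iteration 2: CMP, ADD, LOAD (3 ops)
  Iteration 3: CMP, ADD, LOAD (3 ops)
  Iteration 4: CMP, ADD, LOAD (3 ops)
  Iteration 5: CMP, ADD, LOAD (3 ops)
Total: 5 iterations * 3 ops/iter = 15 operations

15


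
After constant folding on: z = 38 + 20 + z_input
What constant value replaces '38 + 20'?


Identifying constant sub-expression:
  Original: z = 38 + 20 + z_input
  38 and 20 are both compile-time constants
  Evaluating: 38 + 20 = 58
  After folding: z = 58 + z_input

58


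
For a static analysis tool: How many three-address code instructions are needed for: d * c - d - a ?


Expression: d * c - d - a
Generating three-address code (respecting * over +/- precedence):
  Instruction 1: t1 = d * c
  Instruction 2: t2 = t1 - d
  Instruction 3: t3 = t2 - a
Total instructions: 3

3


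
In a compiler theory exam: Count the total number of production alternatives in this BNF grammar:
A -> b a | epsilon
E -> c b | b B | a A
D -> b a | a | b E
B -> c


Counting alternatives per rule:
  A: 2 alternative(s)
  E: 3 alternative(s)
  D: 3 alternative(s)
  B: 1 alternative(s)
Sum: 2 + 3 + 3 + 1 = 9

9


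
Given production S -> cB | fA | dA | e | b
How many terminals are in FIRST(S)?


Production: S -> cB | fA | dA | e | b
Examining each alternative for leading terminals:
  S -> cB : first terminal = 'c'
  S -> fA : first terminal = 'f'
  S -> dA : first terminal = 'd'
  S -> e : first terminal = 'e'
  S -> b : first terminal = 'b'
FIRST(S) = {b, c, d, e, f}
Count: 5

5


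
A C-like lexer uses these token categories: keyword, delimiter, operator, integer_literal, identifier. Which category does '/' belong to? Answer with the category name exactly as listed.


Token: '/'
Checking categories:
  identifier: no
  integer_literal: no
  operator: YES
  keyword: no
  delimiter: no
Category: operator

operator


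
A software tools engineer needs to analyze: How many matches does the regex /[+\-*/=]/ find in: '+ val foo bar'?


Pattern: /[+\-*/=]/ (operators)
Input: '+ val foo bar'
Scanning for matches:
  Match 1: '+'
Total matches: 1

1


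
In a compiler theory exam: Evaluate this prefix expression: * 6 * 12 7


Parsing prefix expression: * 6 * 12 7
Step 1: Innermost operation '* 12 7'
  12 * 7 = 84
Step 2: Outer operation '* 6 [84]'
  6 * 84 = 504

504


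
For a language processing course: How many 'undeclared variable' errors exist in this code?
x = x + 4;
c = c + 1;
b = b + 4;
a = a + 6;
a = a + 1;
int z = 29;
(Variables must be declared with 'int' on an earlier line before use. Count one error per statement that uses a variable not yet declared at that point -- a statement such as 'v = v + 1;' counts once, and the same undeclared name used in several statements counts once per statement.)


Scanning code line by line:
  Line 1: use 'x' -> ERROR (undeclared)
  Line 2: use 'c' -> ERROR (undeclared)
  Line 3: use 'b' -> ERROR (undeclared)
  Line 4: use 'a' -> ERROR (undeclared)
  Line 5: use 'a' -> ERROR (undeclared)
  Line 6: declare 'z' -> declared = ['z']
Total undeclared variable errors: 5

5


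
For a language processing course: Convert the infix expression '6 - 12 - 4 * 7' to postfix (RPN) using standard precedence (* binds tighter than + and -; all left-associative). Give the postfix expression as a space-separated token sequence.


Applying the shunting-yard algorithm:
  Operand 6 -> output
  Push '-' onto operator stack -> op-stack: [-]
  Operand 12 -> output
  See '-' (prec 1); top '-' (prec 1) >= it -> pop '-' to output
  Push '-' onto operator stack -> op-stack: [-]
  Operand 4 -> output
  Push '*' onto operator stack -> op-stack: [-, *]
  Operand 7 -> output
  End of input: pop '*' to output
  End of input: pop '-' to output
Postfix result: 6 12 - 4 7 * -

6 12 - 4 7 * -


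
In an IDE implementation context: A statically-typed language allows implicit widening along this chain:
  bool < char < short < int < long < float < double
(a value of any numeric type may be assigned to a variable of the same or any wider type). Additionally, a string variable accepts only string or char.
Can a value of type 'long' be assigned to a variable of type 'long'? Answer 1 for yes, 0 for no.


Target variable type: long
Source value type: long
Numeric ranks: long=4, long=4
Widening allowed iff rank(source) <= rank(target): 4 <= 4? Yes
Result: 1

1


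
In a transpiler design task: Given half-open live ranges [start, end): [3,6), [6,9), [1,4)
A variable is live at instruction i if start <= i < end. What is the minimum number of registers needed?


Live ranges:
  Var0: [3, 6)
  Var1: [6, 9)
  Var2: [1, 4)
Sweep-line events (position, delta, active):
  pos=1 start -> active=1
  pos=3 start -> active=2
  pos=4 end -> active=1
  pos=6 end -> active=0
  pos=6 start -> active=1
  pos=9 end -> active=0
Maximum simultaneous active: 2
Minimum registers needed: 2

2


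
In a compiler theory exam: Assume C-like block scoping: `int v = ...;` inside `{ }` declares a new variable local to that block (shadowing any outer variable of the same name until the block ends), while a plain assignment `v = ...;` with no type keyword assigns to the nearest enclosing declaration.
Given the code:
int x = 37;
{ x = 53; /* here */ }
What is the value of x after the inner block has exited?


Analyzing scoping rules:
Outer scope: declares x = 37
Inner block: 'x = 53;' has no type keyword, so it is an assignment to the outer x (no shadowing)
The assignment changed the outer variable itself, so the new value persists after the block -> 53
Result: 53

53


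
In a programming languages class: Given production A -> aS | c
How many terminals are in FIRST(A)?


Production: A -> aS | c
Examining each alternative for leading terminals:
  A -> aS : first terminal = 'a'
  A -> c : first terminal = 'c'
FIRST(A) = {a, c}
Count: 2

2


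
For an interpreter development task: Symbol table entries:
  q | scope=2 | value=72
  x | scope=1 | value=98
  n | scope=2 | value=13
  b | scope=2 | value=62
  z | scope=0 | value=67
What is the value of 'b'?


Searching symbol table for 'b':
  q | scope=2 | value=72
  x | scope=1 | value=98
  n | scope=2 | value=13
  b | scope=2 | value=62 <- MATCH
  z | scope=0 | value=67
Found 'b' at scope 2 with value 62

62


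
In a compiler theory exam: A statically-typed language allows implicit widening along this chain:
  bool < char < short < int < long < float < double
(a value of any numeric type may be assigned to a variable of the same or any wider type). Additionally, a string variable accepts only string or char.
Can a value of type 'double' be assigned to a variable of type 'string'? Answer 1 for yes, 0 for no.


Target variable type: string
Source value type: double
Rule: string accepts only {string, char}
  source 'double' in {string, char}? No
Result: 0

0


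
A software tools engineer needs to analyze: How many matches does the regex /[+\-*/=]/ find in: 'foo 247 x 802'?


Pattern: /[+\-*/=]/ (operators)
Input: 'foo 247 x 802'
Scanning for matches:
Total matches: 0

0


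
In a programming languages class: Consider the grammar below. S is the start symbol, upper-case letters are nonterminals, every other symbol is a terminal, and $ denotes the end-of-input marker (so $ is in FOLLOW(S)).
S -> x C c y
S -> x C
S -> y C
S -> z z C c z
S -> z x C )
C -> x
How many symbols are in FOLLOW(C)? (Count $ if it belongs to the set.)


S is the start symbol and does not occur in any rule body, so FOLLOW(S) = {$}.
Examining every occurrence of C in a rule body:
  S -> x C c y : C is followed by terminal 'c' -> add 'c'
  S -> x C : C is at the right end -> add FOLLOW(S) = {$}
  S -> y C : C is at the right end -> add FOLLOW(S) = {$} (already in the set)
  S -> z z C c z : C is followed by terminal 'c' -> add 'c' (already in the set)
  S -> z x C ) : C is followed by terminal ')' -> add ')'
  C -> x : C does not occur in the body -> contributes nothing
FOLLOW(C) = {), c, $}
Count: 3

3


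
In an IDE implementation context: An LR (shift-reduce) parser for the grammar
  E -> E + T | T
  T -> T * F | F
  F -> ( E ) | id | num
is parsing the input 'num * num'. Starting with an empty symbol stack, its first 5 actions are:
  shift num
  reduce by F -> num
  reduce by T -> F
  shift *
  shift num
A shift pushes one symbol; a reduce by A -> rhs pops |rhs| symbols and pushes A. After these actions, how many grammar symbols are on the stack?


Tracking the symbol stack through each action:
  Action 1: shift 'num' : push -> stack = [num] (size 1)
  Action 2: reduce by F -> num : pop 1, push F -> stack = [F] (size 1)
  Action 3: reduce by T -> F : pop 1, push T -> stack = [T] (size 1)
  Action 4: shift '*' : push -> stack = [T, *] (size 2)
  Action 5: shift 'num' : push -> stack = [T, *, num] (size 3)
Final stack size: 3

3


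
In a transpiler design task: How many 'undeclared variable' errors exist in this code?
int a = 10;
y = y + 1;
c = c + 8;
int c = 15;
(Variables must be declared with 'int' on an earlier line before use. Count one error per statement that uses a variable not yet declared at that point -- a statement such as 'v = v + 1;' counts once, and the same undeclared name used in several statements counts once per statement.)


Scanning code line by line:
  Line 1: declare 'a' -> declared = ['a']
  Line 2: use 'y' -> ERROR (undeclared)
  Line 3: use 'c' -> ERROR (undeclared)
  Line 4: declare 'c' -> declared = ['a', 'c']
Total undeclared variable errors: 2

2


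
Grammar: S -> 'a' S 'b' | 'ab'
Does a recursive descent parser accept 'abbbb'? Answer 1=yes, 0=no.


Grammar accepts strings of the form a^n b^n (n >= 1)
Word: 'abbbb'
Counting: 1 a's and 4 b's
Check: 1 == 4? No
Mismatch: a-count != b-count
Rejected

0


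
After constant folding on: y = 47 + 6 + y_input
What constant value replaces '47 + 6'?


Identifying constant sub-expression:
  Original: y = 47 + 6 + y_input
  47 and 6 are both compile-time constants
  Evaluating: 47 + 6 = 53
  After folding: y = 53 + y_input

53


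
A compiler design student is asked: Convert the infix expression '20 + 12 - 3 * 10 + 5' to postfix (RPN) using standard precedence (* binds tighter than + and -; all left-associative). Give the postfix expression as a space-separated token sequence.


Applying the shunting-yard algorithm:
  Operand 20 -> output
  Push '+' onto operator stack -> op-stack: [+]
  Operand 12 -> output
  See '-' (prec 1); top '+' (prec 1) >= it -> pop '+' to output
  Push '-' onto operator stack -> op-stack: [-]
  Operand 3 -> output
  Push '*' onto operator stack -> op-stack: [-, *]
  Operand 10 -> output
  See '+' (prec 1); top '*' (prec 2) >= it -> pop '*' to output
  See '+' (prec 1); top '-' (prec 1) >= it -> pop '-' to output
  Push '+' onto operator stack -> op-stack: [+]
  Operand 5 -> output
  End of input: pop '+' to output
Postfix result: 20 12 + 3 10 * - 5 +

20 12 + 3 10 * - 5 +


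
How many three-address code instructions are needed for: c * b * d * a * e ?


Expression: c * b * d * a * e
Generating three-address code (respecting * over +/- precedence):
  Instruction 1: t1 = c * b
  Instruction 2: t2 = t1 * d
  Instruction 3: t3 = t2 * a
  Instruction 4: t4 = t3 * e
Total instructions: 4

4


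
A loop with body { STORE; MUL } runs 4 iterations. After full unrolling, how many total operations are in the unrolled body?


Loop body operations: STORE, MUL (2 ops per iteration)
Unrolling 4 iterations:
  Iteration 1: STORE, MUL (2 ops)
  Iteration 2: STORE, MUL (2 ops)
  Iteration 3: STORE, MUL (2 ops)
  Iteration 4: STORE, MUL (2 ops)
Total: 4 iterations * 2 ops/iter = 8 operations

8


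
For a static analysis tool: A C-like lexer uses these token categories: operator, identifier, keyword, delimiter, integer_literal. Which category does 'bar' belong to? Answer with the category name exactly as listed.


Token: 'bar'
Checking categories:
  identifier: YES
  integer_literal: no
  operator: no
  keyword: no
  delimiter: no
Category: identifier

identifier


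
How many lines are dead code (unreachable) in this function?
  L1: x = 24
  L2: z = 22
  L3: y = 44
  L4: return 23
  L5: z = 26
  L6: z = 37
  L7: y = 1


Analyzing control flow:
  L1: reachable (before return)
  L2: reachable (before return)
  L3: reachable (before return)
  L4: reachable (return statement)
  L5: DEAD (after return at L4)
  L6: DEAD (after return at L4)
  L7: DEAD (after return at L4)
Return at L4, total lines = 7
Dead lines: L5 through L7
Count: 3

3


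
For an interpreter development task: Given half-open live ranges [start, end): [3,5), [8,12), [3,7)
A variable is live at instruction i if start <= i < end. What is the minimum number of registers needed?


Live ranges:
  Var0: [3, 5)
  Var1: [8, 12)
  Var2: [3, 7)
Sweep-line events (position, delta, active):
  pos=3 start -> active=1
  pos=3 start -> active=2
  pos=5 end -> active=1
  pos=7 end -> active=0
  pos=8 start -> active=1
  pos=12 end -> active=0
Maximum simultaneous active: 2
Minimum registers needed: 2

2


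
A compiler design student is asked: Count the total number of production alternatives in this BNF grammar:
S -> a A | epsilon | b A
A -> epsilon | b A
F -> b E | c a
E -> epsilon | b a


Counting alternatives per rule:
  S: 3 alternative(s)
  A: 2 alternative(s)
  F: 2 alternative(s)
  E: 2 alternative(s)
Sum: 3 + 2 + 2 + 2 = 9

9


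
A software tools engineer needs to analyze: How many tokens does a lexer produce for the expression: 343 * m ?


Scanning '343 * m'
Token 1: '343' -> integer_literal
Token 2: '*' -> operator
Token 3: 'm' -> identifier
Total tokens: 3

3


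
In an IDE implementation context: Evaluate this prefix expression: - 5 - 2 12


Parsing prefix expression: - 5 - 2 12
Step 1: Innermost operation '- 2 12'
  2 - 12 = -10
Step 2: Outer operation '- 5 [-10]'
  5 - -10 = 15

15


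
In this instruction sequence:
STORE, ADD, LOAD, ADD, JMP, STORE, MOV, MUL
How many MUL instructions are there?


Scanning instruction sequence for MUL:
  Position 1: STORE
  Position 2: ADD
  Position 3: LOAD
  Position 4: ADD
  Position 5: JMP
  Position 6: STORE
  Position 7: MOV
  Position 8: MUL <- MATCH
Matches at positions: [8]
Total MUL count: 1

1


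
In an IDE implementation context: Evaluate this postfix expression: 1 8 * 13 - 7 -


Processing tokens left to right:
Push 1, Push 8
Pop 1 and 8, compute 1 * 8 = 8, push 8
Push 13
Pop 8 and 13, compute 8 - 13 = -5, push -5
Push 7
Pop -5 and 7, compute -5 - 7 = -12, push -12
Stack result: -12

-12


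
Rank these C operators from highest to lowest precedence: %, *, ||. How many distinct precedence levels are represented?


Looking up precedence for each operator:
  % -> precedence 6
  * -> precedence 6
  || -> precedence 1
Sorted highest to lowest: %, *, ||
Distinct precedence values: [6, 1]
Number of distinct levels: 2

2


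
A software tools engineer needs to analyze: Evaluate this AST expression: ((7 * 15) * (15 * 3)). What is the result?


Expression: ((7 * 15) * (15 * 3))
Evaluating step by step:
  7 * 15 = 105
  15 * 3 = 45
  105 * 45 = 4725
Result: 4725

4725


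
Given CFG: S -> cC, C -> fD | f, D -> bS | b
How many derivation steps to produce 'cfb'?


Grammar: S -> cC, C -> fD | f, D -> bS | b
Deriving 'cfb':
Step 1: S -> cC => cC
Step 2: C -> fD => cfD
Step 3: D -> b => cfb
Total derivation steps: 3

3


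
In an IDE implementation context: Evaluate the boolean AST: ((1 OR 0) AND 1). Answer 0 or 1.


Step 1: Evaluate inner node
  1 OR 0 = 1
Step 2: Evaluate root node
  1 AND 1 = 1

1


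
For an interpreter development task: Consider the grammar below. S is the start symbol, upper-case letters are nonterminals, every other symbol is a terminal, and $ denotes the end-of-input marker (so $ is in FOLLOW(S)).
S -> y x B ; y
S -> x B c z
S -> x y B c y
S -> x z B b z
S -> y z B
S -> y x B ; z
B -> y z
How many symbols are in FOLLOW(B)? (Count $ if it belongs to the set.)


S is the start symbol and does not occur in any rule body, so FOLLOW(S) = {$}.
Examining every occurrence of B in a rule body:
  S -> y x B ; y : B is followed by terminal ';' -> add ';'
  S -> x B c z : B is followed by terminal 'c' -> add 'c'
  S -> x y B c y : B is followed by terminal 'c' -> add 'c' (already in the set)
  S -> x z B b z : B is followed by terminal 'b' -> add 'b'
  S -> y z B : B is at the right end -> add FOLLOW(S) = {$}
  S -> y x B ; z : B is followed by terminal ';' -> add ';' (already in the set)
  B -> y z : B does not occur in the body -> contributes nothing
FOLLOW(B) = {;, b, c, $}
Count: 4

4


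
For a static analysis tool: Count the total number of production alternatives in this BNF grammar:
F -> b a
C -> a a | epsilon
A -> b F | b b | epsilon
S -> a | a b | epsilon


Counting alternatives per rule:
  F: 1 alternative(s)
  C: 2 alternative(s)
  A: 3 alternative(s)
  S: 3 alternative(s)
Sum: 1 + 2 + 3 + 3 = 9

9


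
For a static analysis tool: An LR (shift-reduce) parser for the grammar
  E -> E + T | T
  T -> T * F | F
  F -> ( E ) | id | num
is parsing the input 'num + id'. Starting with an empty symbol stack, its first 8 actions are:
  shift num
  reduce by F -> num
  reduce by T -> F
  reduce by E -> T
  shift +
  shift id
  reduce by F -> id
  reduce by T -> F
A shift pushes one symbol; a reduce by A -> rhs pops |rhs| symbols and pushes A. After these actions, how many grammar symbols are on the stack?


Tracking the symbol stack through each action:
  Action 1: shift 'num' : push -> stack = [num] (size 1)
  Action 2: reduce by F -> num : pop 1, push F -> stack = [F] (size 1)
  Action 3: reduce by T -> F : pop 1, push T -> stack = [T] (size 1)
  Action 4: reduce by E -> T : pop 1, push E -> stack = [E] (size 1)
  Action 5: shift '+' : push -> stack = [E, +] (size 2)
  Action 6: shift 'id' : push -> stack = [E, +, id] (size 3)
  Action 7: reduce by F -> id : pop 1, push F -> stack = [E, +, F] (size 3)
  Action 8: reduce by T -> F : pop 1, push T -> stack = [E, +, T] (size 3)
Final stack size: 3

3


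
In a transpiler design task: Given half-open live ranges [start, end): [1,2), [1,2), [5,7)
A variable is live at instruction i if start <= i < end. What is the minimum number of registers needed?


Live ranges:
  Var0: [1, 2)
  Var1: [1, 2)
  Var2: [5, 7)
Sweep-line events (position, delta, active):
  pos=1 start -> active=1
  pos=1 start -> active=2
  pos=2 end -> active=1
  pos=2 end -> active=0
  pos=5 start -> active=1
  pos=7 end -> active=0
Maximum simultaneous active: 2
Minimum registers needed: 2

2


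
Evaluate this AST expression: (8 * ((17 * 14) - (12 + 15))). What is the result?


Expression: (8 * ((17 * 14) - (12 + 15)))
Evaluating step by step:
  17 * 14 = 238
  12 + 15 = 27
  238 - 27 = 211
  8 * 211 = 1688
Result: 1688

1688


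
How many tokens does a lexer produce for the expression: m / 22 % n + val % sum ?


Scanning 'm / 22 % n + val % sum'
Token 1: 'm' -> identifier
Token 2: '/' -> operator
Token 3: '22' -> integer_literal
Token 4: '%' -> operator
Token 5: 'n' -> identifier
Token 6: '+' -> operator
Token 7: 'val' -> identifier
Token 8: '%' -> operator
Token 9: 'sum' -> identifier
Total tokens: 9

9


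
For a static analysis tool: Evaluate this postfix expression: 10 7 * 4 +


Processing tokens left to right:
Push 10, Push 7
Pop 10 and 7, compute 10 * 7 = 70, push 70
Push 4
Pop 70 and 4, compute 70 + 4 = 74, push 74
Stack result: 74

74


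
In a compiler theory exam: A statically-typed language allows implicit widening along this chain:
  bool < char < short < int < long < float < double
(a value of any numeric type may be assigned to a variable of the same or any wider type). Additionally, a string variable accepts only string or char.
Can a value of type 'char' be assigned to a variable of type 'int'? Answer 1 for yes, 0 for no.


Target variable type: int
Source value type: char
Numeric ranks: char=1, int=3
Widening allowed iff rank(source) <= rank(target): 1 <= 3? Yes
Result: 1

1


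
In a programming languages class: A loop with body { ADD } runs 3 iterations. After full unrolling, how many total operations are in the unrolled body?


Loop body operations: ADD (1 op per iteration)
Unrolling 3 iterations:
  Iteration 1: ADD (1 ops)
  Iteration 2: ADD (1 ops)
  Iteration 3: ADD (1 ops)
Total: 3 iterations * 1 ops/iter = 3 operations

3


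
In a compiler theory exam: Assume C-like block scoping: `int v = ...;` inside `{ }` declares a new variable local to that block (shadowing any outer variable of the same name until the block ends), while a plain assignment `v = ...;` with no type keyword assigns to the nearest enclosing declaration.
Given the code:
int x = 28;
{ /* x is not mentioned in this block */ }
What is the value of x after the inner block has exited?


Analyzing scoping rules:
Outer scope: declares x = 28
Inner block: x is neither redeclared nor assigned -> unchanged
After the block -> 28
Result: 28

28


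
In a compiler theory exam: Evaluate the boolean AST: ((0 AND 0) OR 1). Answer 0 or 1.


Step 1: Evaluate inner node
  0 AND 0 = 0
Step 2: Evaluate root node
  0 OR 1 = 1

1


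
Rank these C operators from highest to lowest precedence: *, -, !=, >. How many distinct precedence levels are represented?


Looking up precedence for each operator:
  * -> precedence 6
  - -> precedence 5
  != -> precedence 3
  > -> precedence 4
Sorted highest to lowest: *, -, >, !=
Distinct precedence values: [6, 5, 4, 3]
Number of distinct levels: 4

4


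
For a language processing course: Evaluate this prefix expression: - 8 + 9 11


Parsing prefix expression: - 8 + 9 11
Step 1: Innermost operation '+ 9 11'
  9 + 11 = 20
Step 2: Outer operation '- 8 [20]'
  8 - 20 = -12

-12


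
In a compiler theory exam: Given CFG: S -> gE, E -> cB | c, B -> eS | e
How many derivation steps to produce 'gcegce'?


Grammar: S -> gE, E -> cB | c, B -> eS | e
Deriving 'gcegce':
Step 1: S -> gE => gE
Step 2: E -> cB => gcB
Step 3: B -> eS => gceS
Step 4: S -> gE => gcegE
Step 5: E -> cB => gcegcB
Step 6: B -> e => gcegce
Total derivation steps: 6

6


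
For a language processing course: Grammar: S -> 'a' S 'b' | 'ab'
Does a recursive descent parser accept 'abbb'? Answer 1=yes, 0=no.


Grammar accepts strings of the form a^n b^n (n >= 1)
Word: 'abbb'
Counting: 1 a's and 3 b's
Check: 1 == 3? No
Mismatch: a-count != b-count
Rejected

0
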